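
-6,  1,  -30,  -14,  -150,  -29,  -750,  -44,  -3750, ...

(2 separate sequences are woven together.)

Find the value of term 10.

The terms cycle through 2 interleaved subsequences.
Track A: -6, -30, -150, -750, -3750 — multiplying by 5 each time.
Track B: 1, -14, -29, -44 — arithmetic with common difference −15.
Term 10 comes from track B (its 5th entry): -59.

-59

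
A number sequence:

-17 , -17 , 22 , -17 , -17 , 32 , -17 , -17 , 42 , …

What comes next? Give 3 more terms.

Reading positions in blocks of 3 reveals the pattern AAB — 2 tracks woven together.
Stream A: -17, -17, -17, -17, -17, -17. The constant sequence -17.
Stream B: 22, 32, 42. Arithmetic, step +10.
The 10th slot belongs to stream A; its 7th term is -17.
Position 11 → stream A, term 8 = -17.
The 12th slot belongs to stream B; its 4th term is 52.

-17, -17, 52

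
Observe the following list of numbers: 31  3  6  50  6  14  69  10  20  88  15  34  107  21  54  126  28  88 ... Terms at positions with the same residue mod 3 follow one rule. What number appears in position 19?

Split by position mod 3: positions 1, 4, 7, … form one track, and each other residue class forms its own.
Track A: 31, 50, 69, 88, 107, 126 (linear: a_n = 12 + 19·n).
Track B: 3, 6, 10, 15, 21, 28 (triangular numbers n(n+1)/2 for n = 2, 3, …).
Track C: 6, 14, 20, 34, 54, 88 (each term equals the sum of the previous two).
Position 19 falls in track A as its term 7, giving 145.

145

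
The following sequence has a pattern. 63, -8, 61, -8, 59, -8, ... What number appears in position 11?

Positions 1, 3, 5, … form one subsequence and positions 2, 4, 6, … form another.
Track A = 63, 61, 59: arithmetic, step −2.
Track B = -8, -8, -8: constant -8.
Term 11 comes from track A (its 6th entry): 53.

53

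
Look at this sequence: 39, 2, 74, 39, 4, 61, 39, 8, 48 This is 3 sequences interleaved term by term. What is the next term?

Split by position mod 3 into 3 tracks.
Subsequence A: 39, 39, 39 (constant 39).
Subsequence B: 2, 4, 8 (geometric with ratio 2).
Subsequence C: 74, 61, 48 (linear: a_n = 87 − 13·n).
The 10th slot belongs to subsequence A; its 4th term is 39.

39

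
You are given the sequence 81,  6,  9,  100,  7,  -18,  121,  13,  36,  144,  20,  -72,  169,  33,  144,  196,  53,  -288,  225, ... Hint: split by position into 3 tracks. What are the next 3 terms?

Split by position mod 3: positions 1, 4, 7, … form one track, and each other residue class forms its own.
Track A is 81, 100, 121, 144, 169, 196, 225, which is consecutive squares n² from n = 9.
Track B is 6, 7, 13, 20, 33, 53, which is a Fibonacci-like recurrence a_n = a_{n-1} + a_{n-2}.
Track C is 9, -18, 36, -72, 144, -288, which is geometric, ×-2 each step.
Term 20 comes from track B (its 7th entry): 86.
Position 21 → track C, term 7 = 576.
The 22nd slot belongs to track A; its 8th term is 256.

86, 576, 256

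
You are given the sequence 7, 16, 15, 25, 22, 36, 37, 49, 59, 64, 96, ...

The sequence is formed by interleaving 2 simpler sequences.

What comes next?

81

Split by position mod 2 into 2 tracks.
Track A is 7, 15, 22, 37, 59, 96, which is a Fibonacci-like recurrence a_n = a_{n-1} + a_{n-2}.
Track B is 16, 25, 36, 49, 64, which is the squares 4², 5², 6², ….
Term 12 comes from track B (its 6th entry): 81.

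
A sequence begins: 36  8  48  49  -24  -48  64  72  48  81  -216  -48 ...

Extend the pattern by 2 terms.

Taking every 3rd term gives 3 separate tracks.
Stream A: 36, 49, 64, 81 (consecutive squares n² from n = 6).
Stream B: 8, -24, 72, -216 (geometric, ×-3 each step).
Stream C: 48, -48, 48, -48 (the oscillation 48·(−1)^(n+1)).
Position 13 falls in stream A as its term 5, giving 100.
Position 14 → stream B, term 5 = 648.

100, 648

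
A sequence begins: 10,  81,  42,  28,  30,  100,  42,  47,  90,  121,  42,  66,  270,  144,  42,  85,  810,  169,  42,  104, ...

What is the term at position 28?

142

Split by position mod 4 into 4 tracks.
Subsequence A = 10, 30, 90, 270, 810: a geometric progression (common ratio 3).
Subsequence B = 81, 100, 121, 144, 169: consecutive squares n² from n = 9.
Subsequence C = 42, 42, 42, 42, 42: the constant sequence 42.
Subsequence D = 28, 47, 66, 85, 104: arithmetic with common difference +19.
Position 28 → subsequence D, term 7 = 142.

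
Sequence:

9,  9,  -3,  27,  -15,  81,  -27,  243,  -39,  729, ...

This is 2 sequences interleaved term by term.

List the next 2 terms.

-51, 2187

Split by position mod 2 into 2 tracks.
Track A: 9, -3, -15, -27, -39 — arithmetic, step −12.
Track B: 9, 27, 81, 243, 729 — powers of 3.
Position 11 → track A, term 6 = -51.
Term 12 comes from track B (its 6th entry): 2187.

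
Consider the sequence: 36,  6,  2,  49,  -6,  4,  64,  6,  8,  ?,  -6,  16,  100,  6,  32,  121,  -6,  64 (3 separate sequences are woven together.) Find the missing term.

81

Split by position mod 3: positions 1, 4, 7, … form one track, and each other residue class forms its own.
Stream A is 36, 49, 64, ?, 100, 121, which is the squares 6², 7², 8², ….
Stream B is 6, -6, 6, -6, 6, -6, which is oscillating between 6 and -6.
Stream C is 2, 4, 8, 16, 32, 64, which is powers of 2.
Stream A's pattern makes the blank 81.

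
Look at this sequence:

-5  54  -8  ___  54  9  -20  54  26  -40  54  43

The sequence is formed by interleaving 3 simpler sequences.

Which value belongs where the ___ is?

-10

The terms cycle through 3 interleaved subsequences.
Track A is -5, ?, -20, -40, which is multiplying by 2 each time.
Track B is 54, 54, 54, 54, which is the constant sequence 54.
Track C is -8, 9, 26, 43, which is adding 17 each time.
Track A's pattern makes the blank -10.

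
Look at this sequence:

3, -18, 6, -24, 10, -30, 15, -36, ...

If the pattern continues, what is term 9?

21

The terms cycle through 2 interleaved subsequences.
Track A: 3, 6, 10, 15. The triangular numbers T_2, T_3, ….
Track B: -18, -24, -30, -36. Linear: a_n = -12 − 6·n.
Term 9 comes from track A (its 5th entry): 21.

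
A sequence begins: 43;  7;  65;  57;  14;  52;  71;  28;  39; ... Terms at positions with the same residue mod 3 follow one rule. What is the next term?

Taking every 3rd term gives 3 separate tracks.
Track A is 43, 57, 71, which is arithmetic with common difference +14.
Track B is 7, 14, 28, which is a geometric progression (common ratio 2).
Track C is 65, 52, 39, which is arithmetic with common difference −13.
Term 10 comes from track A (its 4th entry): 85.

85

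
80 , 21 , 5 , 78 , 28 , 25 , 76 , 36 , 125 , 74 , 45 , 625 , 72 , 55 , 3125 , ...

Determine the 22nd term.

66

Taking every 3rd term gives 3 separate tracks.
Subsequence A: 80, 78, 76, 74, 72 (arithmetic, step −2).
Subsequence B: 21, 28, 36, 45, 55 (triangular numbers n(n+1)/2 for n = 6, 7, …).
Subsequence C: 5, 25, 125, 625, 3125 (powers 5^1, 5^2, 5^3, …).
Term 22 comes from subsequence A (its 8th entry): 66.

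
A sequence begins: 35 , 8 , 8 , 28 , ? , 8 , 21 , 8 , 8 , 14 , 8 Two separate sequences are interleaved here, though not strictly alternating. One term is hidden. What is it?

8

The slot pattern repeats as ABB (period 3), so there are 2 interleaved tracks.
Subsequence A = 35, 28, 21, 14: subtracting 7 each time.
Subsequence B = 8, 8, ?, 8, 8, 8, 8: always 8.
So the missing entry in subsequence B is 8.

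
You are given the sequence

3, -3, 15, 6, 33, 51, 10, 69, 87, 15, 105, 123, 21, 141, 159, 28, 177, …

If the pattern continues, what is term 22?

45

Reading positions in blocks of 3 reveals the pattern ABB — 2 tracks woven together.
Track A: 3, 6, 10, 15, 21, 28. The triangular numbers T_2, T_3, ….
Track B: -3, 15, 33, 51, 69, 87, 105, 123, 141, 159, 177. Linear: a_n = -21 + 18·n.
The 22nd slot belongs to track A; its 8th term is 45.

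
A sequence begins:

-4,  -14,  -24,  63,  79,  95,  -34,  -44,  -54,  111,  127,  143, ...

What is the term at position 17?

Reading positions in blocks of 6 reveals the pattern AAABBB — 2 tracks woven together.
Track A: -4, -14, -24, -34, -44, -54. Linear: a_n = 6 − 10·n.
Track B: 63, 79, 95, 111, 127, 143. Adding 16 each time.
Position 17 falls in track B as its term 8, giving 175.

175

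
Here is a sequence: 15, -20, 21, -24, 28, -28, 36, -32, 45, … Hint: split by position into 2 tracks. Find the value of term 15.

The terms cycle through 2 interleaved subsequences.
Stream A = 15, 21, 28, 36, 45: triangular numbers n(n+1)/2 for n = 5, 6, ….
Stream B = -20, -24, -28, -32: arithmetic with common difference −4.
Position 15 → stream A, term 8 = 78.

78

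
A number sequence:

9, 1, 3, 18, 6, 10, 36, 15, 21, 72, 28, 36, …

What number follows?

144

Positions follow the repeating pattern ABB; grouping by letter gives 2 tracks.
Track A = 9, 18, 36, 72: multiplying by 2 each time.
Track B = 1, 3, 6, 10, 15, 21, 28, 36: the triangular numbers T_1, T_2, ….
Position 13 → track A, term 5 = 144.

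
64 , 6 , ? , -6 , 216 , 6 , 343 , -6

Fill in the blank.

125

The terms cycle through 2 interleaved subsequences.
Subsequence A: 64, ?, 216, 343. Consecutive cubes n³ from n = 4.
Subsequence B: 6, -6, 6, -6. Alternating ±6.
Filling subsequence A at index 2 by its rule yields 125.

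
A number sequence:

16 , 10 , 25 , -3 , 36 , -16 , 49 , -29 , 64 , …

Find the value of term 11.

The terms cycle through 2 interleaved subsequences.
Track A: 16, 25, 36, 49, 64 (the squares 4², 5², 6², …).
Track B: 10, -3, -16, -29 (arithmetic with common difference −13).
Term 11 comes from track A (its 6th entry): 81.

81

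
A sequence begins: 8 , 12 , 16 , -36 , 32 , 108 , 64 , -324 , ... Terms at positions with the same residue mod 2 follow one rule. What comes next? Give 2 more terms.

Odd-indexed and even-indexed terms follow separate rules.
Subsequence A is 8, 16, 32, 64, which is successive powers of 2.
Subsequence B is 12, -36, 108, -324, which is a geometric progression (common ratio -3).
Position 9 falls in subsequence A as its term 5, giving 128.
The 10th slot belongs to subsequence B; its 5th term is 972.

128, 972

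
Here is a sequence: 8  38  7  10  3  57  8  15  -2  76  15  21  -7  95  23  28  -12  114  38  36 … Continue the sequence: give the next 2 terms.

-17, 133

Taking every 4th term gives 4 separate tracks.
Track A: 8, 3, -2, -7, -12. Arithmetic, step −5.
Track B: 38, 57, 76, 95, 114. Adding 19 each time.
Track C: 7, 8, 15, 23, 38. Fibonacci-style (each term is the sum of the two before it).
Track D: 10, 15, 21, 28, 36. Triangular numbers n(n+1)/2 for n = 4, 5, ….
The 21st slot belongs to track A; its 6th term is -17.
Position 22 → track B, term 6 = 133.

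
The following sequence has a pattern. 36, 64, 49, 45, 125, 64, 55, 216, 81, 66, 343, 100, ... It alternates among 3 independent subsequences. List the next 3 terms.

Split by position mod 3 into 3 tracks.
Track A: 36, 45, 55, 66. Triangular numbers n(n+1)/2 for n = 8, 9, ….
Track B: 64, 125, 216, 343. The cubes 4³, 5³, 6³, ….
Track C: 49, 64, 81, 100. The squares 7², 8², 9², ….
Position 13 → track A, term 5 = 78.
Position 14 falls in track B as its term 5, giving 512.
The 15th slot belongs to track C; its 5th term is 121.

78, 512, 121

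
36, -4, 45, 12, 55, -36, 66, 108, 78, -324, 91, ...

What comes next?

972

Taking every 2nd term gives 2 separate tracks.
Subsequence A: 36, 45, 55, 66, 78, 91. The triangular numbers T_8, T_9, ….
Subsequence B: -4, 12, -36, 108, -324. Geometric, ×-3 each step.
The 12th slot belongs to subsequence B; its 6th term is 972.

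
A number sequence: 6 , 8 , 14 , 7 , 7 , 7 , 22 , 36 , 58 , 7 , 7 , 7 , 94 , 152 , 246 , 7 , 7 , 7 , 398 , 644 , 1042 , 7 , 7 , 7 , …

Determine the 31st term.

7142

Reading positions in blocks of 6 reveals the pattern AAABBB — 2 tracks woven together.
Stream A = 6, 8, 14, 22, 36, 58, 94, 152, 246, 398, 644, 1042: a Fibonacci-like recurrence a_n = a_{n-1} + a_{n-2}.
Stream B = 7, 7, 7, 7, 7, 7, 7, 7, 7, 7, 7, 7: the constant sequence 7.
Term 31 comes from stream A (its 16th entry): 7142.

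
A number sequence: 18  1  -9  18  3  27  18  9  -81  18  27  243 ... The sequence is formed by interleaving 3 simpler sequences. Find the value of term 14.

81

The terms cycle through 3 interleaved subsequences.
Track A: 18, 18, 18, 18 (always 18).
Track B: 1, 3, 9, 27 (powers of 3).
Track C: -9, 27, -81, 243 (a geometric progression (common ratio -3)).
Term 14 comes from track B (its 5th entry): 81.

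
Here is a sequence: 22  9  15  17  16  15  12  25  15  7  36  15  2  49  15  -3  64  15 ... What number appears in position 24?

The terms cycle through 3 interleaved subsequences.
Track A: 22, 17, 12, 7, 2, -3. Linear: a_n = 27 − 5·n.
Track B: 9, 16, 25, 36, 49, 64. The squares 3², 4², 5², ….
Track C: 15, 15, 15, 15, 15, 15. Always 15.
Position 24 → track C, term 8 = 15.

15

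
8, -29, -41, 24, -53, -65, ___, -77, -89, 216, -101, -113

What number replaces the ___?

Reading positions in blocks of 3 reveals the pattern ABB — 2 tracks woven together.
Subsequence A: 8, 24, ?, 216 — multiplying by 3 each time.
Subsequence B: -29, -41, -53, -65, -77, -89, -101, -113 — subtracting 12 each time.
Subsequence A's pattern makes the blank 72.

72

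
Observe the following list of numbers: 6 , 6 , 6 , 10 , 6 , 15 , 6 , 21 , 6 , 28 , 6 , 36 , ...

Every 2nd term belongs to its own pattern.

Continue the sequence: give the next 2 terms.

6, 45

The terms cycle through 2 interleaved subsequences.
Track A = 6, 6, 6, 6, 6, 6: the constant sequence 6.
Track B = 6, 10, 15, 21, 28, 36: triangular numbers n(n+1)/2 for n = 3, 4, ….
Term 13 comes from track A (its 7th entry): 6.
Position 14 falls in track B as its term 7, giving 45.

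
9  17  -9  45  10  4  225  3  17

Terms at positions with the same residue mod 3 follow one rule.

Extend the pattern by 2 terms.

1125, -4

Taking every 3rd term gives 3 separate tracks.
Track A: 9, 45, 225 (multiplying by 5 each time).
Track B: 17, 10, 3 (subtracting 7 each time).
Track C: -9, 4, 17 (arithmetic with common difference +13).
Position 10 falls in track A as its term 4, giving 1125.
The 11th slot belongs to track B; its 4th term is -4.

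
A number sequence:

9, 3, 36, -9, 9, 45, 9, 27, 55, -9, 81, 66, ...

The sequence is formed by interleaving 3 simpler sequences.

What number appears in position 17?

729

Split by position mod 3 into 3 tracks.
Stream A is 9, -9, 9, -9, which is oscillating between 9 and -9.
Stream B is 3, 9, 27, 81, which is powers of 3.
Stream C is 36, 45, 55, 66, which is triangular numbers n(n+1)/2 for n = 8, 9, ….
Term 17 comes from stream B (its 6th entry): 729.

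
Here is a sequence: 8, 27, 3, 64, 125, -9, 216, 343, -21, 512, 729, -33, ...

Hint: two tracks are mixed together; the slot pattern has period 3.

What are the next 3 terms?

Positions follow the repeating pattern AAB; grouping by letter gives 2 tracks.
Track A is 8, 27, 64, 125, 216, 343, 512, 729, which is consecutive cubes n³ from n = 2.
Track B is 3, -9, -21, -33, which is arithmetic with common difference −12.
The 13th slot belongs to track A; its 9th term is 1000.
The 14th slot belongs to track A; its 10th term is 1331.
The 15th slot belongs to track B; its 5th term is -45.

1000, 1331, -45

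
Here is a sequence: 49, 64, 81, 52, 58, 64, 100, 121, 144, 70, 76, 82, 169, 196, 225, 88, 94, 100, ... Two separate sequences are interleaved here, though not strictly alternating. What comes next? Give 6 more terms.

Reading positions in blocks of 6 reveals the pattern AAABBB — 2 tracks woven together.
Track A is 49, 64, 81, 100, 121, 144, 169, 196, 225, which is perfect squares starting at 7².
Track B is 52, 58, 64, 70, 76, 82, 88, 94, 100, which is arithmetic with common difference +6.
Position 19 → track A, term 10 = 256.
Position 20 → track A, term 11 = 289.
The 21st slot belongs to track A; its 12th term is 324.
The 22nd slot belongs to track B; its 10th term is 106.
Position 23 → track B, term 11 = 112.
Term 24 comes from track B (its 12th entry): 118.

256, 289, 324, 106, 112, 118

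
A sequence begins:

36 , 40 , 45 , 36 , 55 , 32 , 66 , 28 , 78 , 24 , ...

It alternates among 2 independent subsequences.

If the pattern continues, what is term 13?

Odd-indexed and even-indexed terms follow separate rules.
Track A: 36, 45, 55, 66, 78 (triangular numbers starting at T_8).
Track B: 40, 36, 32, 28, 24 (linear: a_n = 44 − 4·n).
Position 13 falls in track A as its term 7, giving 105.

105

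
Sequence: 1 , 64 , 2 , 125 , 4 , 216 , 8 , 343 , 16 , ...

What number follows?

The terms cycle through 2 interleaved subsequences.
Subsequence A = 1, 2, 4, 8, 16: geometric, ×2 each step.
Subsequence B = 64, 125, 216, 343: perfect cubes starting at 4³.
Position 10 → subsequence B, term 5 = 512.

512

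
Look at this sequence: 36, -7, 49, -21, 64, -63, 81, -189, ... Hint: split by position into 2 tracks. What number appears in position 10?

-567

Split by position mod 2 into 2 tracks.
Subsequence A is 36, 49, 64, 81, which is consecutive squares n² from n = 6.
Subsequence B is -7, -21, -63, -189, which is geometric with ratio 3.
The 10th slot belongs to subsequence B; its 5th term is -567.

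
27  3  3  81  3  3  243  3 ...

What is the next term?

3

The slot pattern repeats as ABB (period 3), so there are 2 interleaved tracks.
Subsequence A: 27, 81, 243 — powers of 3.
Subsequence B: 3, 3, 3, 3, 3 — constant 3.
Term 9 comes from subsequence B (its 6th entry): 3.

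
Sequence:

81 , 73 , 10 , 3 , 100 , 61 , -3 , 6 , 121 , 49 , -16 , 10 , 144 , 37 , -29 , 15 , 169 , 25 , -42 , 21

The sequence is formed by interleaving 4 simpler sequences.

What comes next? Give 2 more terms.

196, 13

Split by position mod 4: positions 1, 5, 9, … form one track, and each other residue class forms its own.
Stream A: 81, 100, 121, 144, 169. Consecutive squares n² from n = 9.
Stream B: 73, 61, 49, 37, 25. Subtracting 12 each time.
Stream C: 10, -3, -16, -29, -42. Arithmetic with common difference −13.
Stream D: 3, 6, 10, 15, 21. Triangular numbers n(n+1)/2 for n = 2, 3, ….
Position 21 falls in stream A as its term 6, giving 196.
Position 22 falls in stream B as its term 6, giving 13.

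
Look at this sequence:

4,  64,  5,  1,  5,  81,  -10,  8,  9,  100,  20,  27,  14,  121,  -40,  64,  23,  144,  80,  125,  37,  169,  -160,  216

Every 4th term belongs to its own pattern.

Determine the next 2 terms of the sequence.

60, 196

Split by position mod 4 into 4 tracks.
Subsequence A: 4, 5, 9, 14, 23, 37 — each term equals the sum of the previous two.
Subsequence B: 64, 81, 100, 121, 144, 169 — the squares 8², 9², 10², ….
Subsequence C: 5, -10, 20, -40, 80, -160 — multiplying by -2 each time.
Subsequence D: 1, 8, 27, 64, 125, 216 — perfect cubes starting at 1³.
The 25th slot belongs to subsequence A; its 7th term is 60.
Position 26 → subsequence B, term 7 = 196.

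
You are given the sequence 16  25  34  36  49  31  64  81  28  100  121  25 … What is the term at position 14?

The slot pattern repeats as AAB (period 3), so there are 2 interleaved tracks.
Track A: 16, 25, 36, 49, 64, 81, 100, 121. The squares 4², 5², 6², ….
Track B: 34, 31, 28, 25. Arithmetic, step −3.
Position 14 falls in track A as its term 10, giving 169.

169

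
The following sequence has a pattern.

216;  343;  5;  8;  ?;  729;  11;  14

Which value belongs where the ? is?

512

Reading positions in blocks of 4 reveals the pattern AABB — 2 tracks woven together.
Subsequence A: 216, 343, ?, 729. Perfect cubes starting at 6³.
Subsequence B: 5, 8, 11, 14. Adding 3 each time.
Filling subsequence A at index 3 by its rule yields 512.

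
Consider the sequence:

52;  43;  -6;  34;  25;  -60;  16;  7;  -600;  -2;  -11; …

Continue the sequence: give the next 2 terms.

Reading positions in blocks of 3 reveals the pattern AAB — 2 tracks woven together.
Stream A: 52, 43, 34, 25, 16, 7, -2, -11. Subtracting 9 each time.
Stream B: -6, -60, -600. Multiplying by 10 each time.
Position 12 falls in stream B as its term 4, giving -6000.
The 13th slot belongs to stream A; its 9th term is -20.

-6000, -20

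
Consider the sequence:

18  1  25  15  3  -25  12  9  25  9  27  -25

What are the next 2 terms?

Read the sequence 3 terms at a time; column i is its own pattern.
Track A: 18, 15, 12, 9 — linear: a_n = 21 − 3·n.
Track B: 1, 3, 9, 27 — a geometric progression (common ratio 3).
Track C: 25, -25, 25, -25 — oscillating between 25 and -25.
Position 13 → track A, term 5 = 6.
The 14th slot belongs to track B; its 5th term is 81.

6, 81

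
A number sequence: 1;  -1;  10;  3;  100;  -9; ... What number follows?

1000

Positions 1, 3, 5, … form one subsequence and positions 2, 4, 6, … form another.
Track A: 1, 10, 100. Successive powers of 10.
Track B: -1, 3, -9. Geometric, ×-3 each step.
Term 7 comes from track A (its 4th entry): 1000.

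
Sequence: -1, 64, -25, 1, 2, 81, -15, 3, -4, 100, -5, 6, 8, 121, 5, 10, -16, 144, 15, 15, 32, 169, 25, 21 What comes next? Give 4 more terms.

-64, 196, 35, 28

Split by position mod 4 into 4 tracks.
Track A: -1, 2, -4, 8, -16, 32. Geometric with ratio -2.
Track B: 64, 81, 100, 121, 144, 169. The squares 8², 9², 10², ….
Track C: -25, -15, -5, 5, 15, 25. Adding 10 each time.
Track D: 1, 3, 6, 10, 15, 21. Triangular numbers n(n+1)/2 for n = 1, 2, ….
Term 25 comes from track A (its 7th entry): -64.
Term 26 comes from track B (its 7th entry): 196.
The 27th slot belongs to track C; its 7th term is 35.
Term 28 comes from track D (its 7th entry): 28.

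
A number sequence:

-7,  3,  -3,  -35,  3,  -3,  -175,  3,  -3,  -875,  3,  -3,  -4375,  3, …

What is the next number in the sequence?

The slot pattern repeats as ABB (period 3), so there are 2 interleaved tracks.
Stream A: -7, -35, -175, -875, -4375. Geometric, ×5 each step.
Stream B: 3, -3, 3, -3, 3, -3, 3, -3, 3. The oscillation 3·(−1)^(n+1).
Position 15 → stream B, term 10 = -3.

-3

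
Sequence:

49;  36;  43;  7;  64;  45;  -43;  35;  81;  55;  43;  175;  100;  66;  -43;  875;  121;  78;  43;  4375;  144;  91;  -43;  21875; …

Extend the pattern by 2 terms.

169, 105

Split by position mod 4 into 4 tracks.
Stream A: 49, 64, 81, 100, 121, 144 (the squares 7², 8², 9², …).
Stream B: 36, 45, 55, 66, 78, 91 (triangular numbers starting at T_8).
Stream C: 43, -43, 43, -43, 43, -43 (alternating ±43).
Stream D: 7, 35, 175, 875, 4375, 21875 (a geometric progression (common ratio 5)).
The 25th slot belongs to stream A; its 7th term is 169.
The 26th slot belongs to stream B; its 7th term is 105.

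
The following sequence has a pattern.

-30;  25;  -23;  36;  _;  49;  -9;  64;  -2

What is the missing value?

-16

The terms cycle through 2 interleaved subsequences.
Track A is -30, -23, ?, -9, -2, which is linear: a_n = -37 + 7·n.
Track B is 25, 36, 49, 64, which is the squares 5², 6², 7², ….
So the missing entry in track A is -16.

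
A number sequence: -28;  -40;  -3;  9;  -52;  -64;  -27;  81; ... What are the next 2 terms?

-76, -88

The slot pattern repeats as AABB (period 4), so there are 2 interleaved tracks.
Track A = -28, -40, -52, -64: arithmetic with common difference −12.
Track B = -3, 9, -27, 81: a geometric progression (common ratio -3).
Position 9 → track A, term 5 = -76.
The 10th slot belongs to track A; its 6th term is -88.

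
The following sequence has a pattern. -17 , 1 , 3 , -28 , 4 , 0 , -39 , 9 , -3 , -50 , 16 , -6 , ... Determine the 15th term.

Split by position mod 3 into 3 tracks.
Track A: -17, -28, -39, -50. Linear: a_n = -6 − 11·n.
Track B: 1, 4, 9, 16. Perfect squares starting at 1².
Track C: 3, 0, -3, -6. Linear: a_n = 6 − 3·n.
The 15th slot belongs to track C; its 5th term is -9.

-9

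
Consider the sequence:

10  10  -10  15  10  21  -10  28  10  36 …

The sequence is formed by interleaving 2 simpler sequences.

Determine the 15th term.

-10

Split by position mod 2 into 2 tracks.
Subsequence A is 10, -10, 10, -10, 10, which is the oscillation 10·(−1)^(n+1).
Subsequence B is 10, 15, 21, 28, 36, which is triangular numbers n(n+1)/2 for n = 4, 5, ….
Position 15 → subsequence A, term 8 = -10.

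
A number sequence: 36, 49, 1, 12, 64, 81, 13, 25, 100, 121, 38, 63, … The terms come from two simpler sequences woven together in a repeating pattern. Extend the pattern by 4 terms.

Reading positions in blocks of 4 reveals the pattern AABB — 2 tracks woven together.
Track A is 36, 49, 64, 81, 100, 121, which is the squares 6², 7², 8², ….
Track B is 1, 12, 13, 25, 38, 63, which is a Fibonacci-like recurrence a_n = a_{n-1} + a_{n-2}.
The 13th slot belongs to track A; its 7th term is 144.
Position 14 → track A, term 8 = 169.
The 15th slot belongs to track B; its 7th term is 101.
Position 16 falls in track B as its term 8, giving 164.

144, 169, 101, 164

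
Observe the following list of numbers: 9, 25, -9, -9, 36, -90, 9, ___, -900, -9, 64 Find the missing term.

49

The terms cycle through 3 interleaved subsequences.
Stream A = 9, -9, 9, -9: oscillating between 9 and -9.
Stream B = 25, 36, ?, 64: consecutive squares n² from n = 5.
Stream C = -9, -90, -900: geometric, ×10 each step.
Filling stream B at index 3 by its rule yields 49.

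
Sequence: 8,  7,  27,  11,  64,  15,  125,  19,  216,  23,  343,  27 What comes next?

512

Taking every 2nd term gives 2 separate tracks.
Track A is 8, 27, 64, 125, 216, 343, which is perfect cubes starting at 2³.
Track B is 7, 11, 15, 19, 23, 27, which is arithmetic, step +4.
Position 13 falls in track A as its term 7, giving 512.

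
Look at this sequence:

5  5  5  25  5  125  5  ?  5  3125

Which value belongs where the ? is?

Taking every 2nd term gives 2 separate tracks.
Stream A = 5, 5, 5, 5, 5: constant 5.
Stream B = 5, 25, 125, ?, 3125: powers 5^1, 5^2, 5^3, ….
Filling stream B at index 4 by its rule yields 625.

625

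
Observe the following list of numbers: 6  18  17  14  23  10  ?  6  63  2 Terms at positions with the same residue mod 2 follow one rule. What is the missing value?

Taking every 2nd term gives 2 separate tracks.
Track A = 6, 17, 23, ?, 63: each term equals the sum of the previous two.
Track B = 18, 14, 10, 6, 2: arithmetic, step −4.
Track A's pattern makes the blank 40.

40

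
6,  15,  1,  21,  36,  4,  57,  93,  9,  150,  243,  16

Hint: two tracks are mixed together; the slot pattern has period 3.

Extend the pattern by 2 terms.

393, 636

Reading positions in blocks of 3 reveals the pattern AAB — 2 tracks woven together.
Stream A is 6, 15, 21, 36, 57, 93, 150, 243, which is Fibonacci-style (each term is the sum of the two before it).
Stream B is 1, 4, 9, 16, which is perfect squares starting at 1².
Position 13 falls in stream A as its term 9, giving 393.
Position 14 falls in stream A as its term 10, giving 636.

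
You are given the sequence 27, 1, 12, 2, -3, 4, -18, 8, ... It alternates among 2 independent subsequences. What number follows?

The terms cycle through 2 interleaved subsequences.
Track A = 27, 12, -3, -18: arithmetic, step −15.
Track B = 1, 2, 4, 8: powers 2^0, 2^1, 2^2, ….
Term 9 comes from track A (its 5th entry): -33.

-33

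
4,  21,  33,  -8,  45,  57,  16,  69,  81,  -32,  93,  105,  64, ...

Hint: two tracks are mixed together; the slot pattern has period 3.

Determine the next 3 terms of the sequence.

117, 129, -128

Reading positions in blocks of 3 reveals the pattern ABB — 2 tracks woven together.
Subsequence A = 4, -8, 16, -32, 64: multiplying by -2 each time.
Subsequence B = 21, 33, 45, 57, 69, 81, 93, 105: arithmetic, step +12.
Position 14 → subsequence B, term 9 = 117.
Position 15 falls in subsequence B as its term 10, giving 129.
Term 16 comes from subsequence A (its 6th entry): -128.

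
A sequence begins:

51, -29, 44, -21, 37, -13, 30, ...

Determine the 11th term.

Taking every 2nd term gives 2 separate tracks.
Stream A = 51, 44, 37, 30: subtracting 7 each time.
Stream B = -29, -21, -13: linear: a_n = -37 + 8·n.
Position 11 falls in stream A as its term 6, giving 16.

16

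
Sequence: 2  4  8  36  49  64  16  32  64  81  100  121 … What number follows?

The slot pattern repeats as AAABBB (period 6), so there are 2 interleaved tracks.
Subsequence A = 2, 4, 8, 16, 32, 64: successive powers of 2.
Subsequence B = 36, 49, 64, 81, 100, 121: consecutive squares n² from n = 6.
Position 13 → subsequence A, term 7 = 128.

128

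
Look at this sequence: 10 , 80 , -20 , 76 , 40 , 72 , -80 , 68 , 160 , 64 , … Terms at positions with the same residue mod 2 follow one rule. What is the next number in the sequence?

-320

Taking every 2nd term gives 2 separate tracks.
Subsequence A: 10, -20, 40, -80, 160. Multiplying by -2 each time.
Subsequence B: 80, 76, 72, 68, 64. Subtracting 4 each time.
The 11th slot belongs to subsequence A; its 6th term is -320.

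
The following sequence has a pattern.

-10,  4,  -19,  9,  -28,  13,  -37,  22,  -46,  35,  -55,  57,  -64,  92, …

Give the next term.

The terms cycle through 2 interleaved subsequences.
Track A: -10, -19, -28, -37, -46, -55, -64 (subtracting 9 each time).
Track B: 4, 9, 13, 22, 35, 57, 92 (a Fibonacci-like recurrence a_n = a_{n-1} + a_{n-2}).
The 15th slot belongs to track A; its 8th term is -73.

-73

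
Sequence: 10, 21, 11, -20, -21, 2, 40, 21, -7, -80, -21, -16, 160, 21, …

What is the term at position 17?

Split by position mod 3 into 3 tracks.
Stream A: 10, -20, 40, -80, 160. Geometric, ×-2 each step.
Stream B: 21, -21, 21, -21, 21. Oscillating between 21 and -21.
Stream C: 11, 2, -7, -16. Subtracting 9 each time.
The 17th slot belongs to stream B; its 6th term is -21.

-21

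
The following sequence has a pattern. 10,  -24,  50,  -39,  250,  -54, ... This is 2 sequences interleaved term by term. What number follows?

1250

The terms cycle through 2 interleaved subsequences.
Stream A: 10, 50, 250 — a geometric progression (common ratio 5).
Stream B: -24, -39, -54 — arithmetic, step −15.
Position 7 falls in stream A as its term 4, giving 1250.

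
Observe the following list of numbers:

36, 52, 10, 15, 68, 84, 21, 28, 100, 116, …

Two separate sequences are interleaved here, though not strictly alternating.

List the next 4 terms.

Reading positions in blocks of 4 reveals the pattern AABB — 2 tracks woven together.
Track A is 36, 52, 68, 84, 100, 116, which is linear: a_n = 20 + 16·n.
Track B is 10, 15, 21, 28, which is the triangular numbers T_4, T_5, ….
The 11th slot belongs to track B; its 5th term is 36.
The 12th slot belongs to track B; its 6th term is 45.
Position 13 → track A, term 7 = 132.
Position 14 falls in track A as its term 8, giving 148.

36, 45, 132, 148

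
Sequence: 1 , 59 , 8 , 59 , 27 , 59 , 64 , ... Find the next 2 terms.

59, 125

Positions 1, 3, 5, … form one subsequence and positions 2, 4, 6, … form another.
Subsequence A: 1, 8, 27, 64 (the cubes 1³, 2³, 3³, …).
Subsequence B: 59, 59, 59 (the constant sequence 59).
Term 8 comes from subsequence B (its 4th entry): 59.
The 9th slot belongs to subsequence A; its 5th term is 125.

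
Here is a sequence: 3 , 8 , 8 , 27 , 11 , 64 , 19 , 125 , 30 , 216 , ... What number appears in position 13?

The terms cycle through 2 interleaved subsequences.
Stream A: 3, 8, 11, 19, 30 — Fibonacci-style (each term is the sum of the two before it).
Stream B: 8, 27, 64, 125, 216 — the cubes 2³, 3³, 4³, ….
Position 13 → stream A, term 7 = 79.

79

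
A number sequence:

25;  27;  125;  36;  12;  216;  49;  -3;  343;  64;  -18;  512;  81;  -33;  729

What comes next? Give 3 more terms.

Split by position mod 3: positions 1, 4, 7, … form one track, and each other residue class forms its own.
Stream A: 25, 36, 49, 64, 81. The squares 5², 6², 7², ….
Stream B: 27, 12, -3, -18, -33. Subtracting 15 each time.
Stream C: 125, 216, 343, 512, 729. Perfect cubes starting at 5³.
Term 16 comes from stream A (its 6th entry): 100.
Position 17 → stream B, term 6 = -48.
Position 18 falls in stream C as its term 6, giving 1000.

100, -48, 1000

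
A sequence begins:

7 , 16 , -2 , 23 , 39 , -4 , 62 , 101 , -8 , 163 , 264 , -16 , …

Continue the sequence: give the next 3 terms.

427, 691, -32

Positions follow the repeating pattern AAB; grouping by letter gives 2 tracks.
Track A: 7, 16, 23, 39, 62, 101, 163, 264 (each term equals the sum of the previous two).
Track B: -2, -4, -8, -16 (multiplying by 2 each time).
Term 13 comes from track A (its 9th entry): 427.
Position 14 falls in track A as its term 10, giving 691.
Position 15 → track B, term 5 = -32.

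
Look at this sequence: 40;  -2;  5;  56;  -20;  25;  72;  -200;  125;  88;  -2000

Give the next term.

Read the sequence 3 terms at a time; column i is its own pattern.
Subsequence A: 40, 56, 72, 88 (adding 16 each time).
Subsequence B: -2, -20, -200, -2000 (a geometric progression (common ratio 10)).
Subsequence C: 5, 25, 125 (powers 5^1, 5^2, 5^3, …).
Term 12 comes from subsequence C (its 4th entry): 625.

625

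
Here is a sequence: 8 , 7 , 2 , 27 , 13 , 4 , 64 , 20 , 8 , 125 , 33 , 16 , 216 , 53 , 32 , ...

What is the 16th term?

343

Split by position mod 3 into 3 tracks.
Subsequence A: 8, 27, 64, 125, 216 — consecutive cubes n³ from n = 2.
Subsequence B: 7, 13, 20, 33, 53 — Fibonacci-style (each term is the sum of the two before it).
Subsequence C: 2, 4, 8, 16, 32 — powers 2^1, 2^2, 2^3, ….
Position 16 → subsequence A, term 6 = 343.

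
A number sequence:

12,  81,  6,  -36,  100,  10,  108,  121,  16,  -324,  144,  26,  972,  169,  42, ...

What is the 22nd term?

Read the sequence 3 terms at a time; column i is its own pattern.
Track A: 12, -36, 108, -324, 972 — geometric, ×-3 each step.
Track B: 81, 100, 121, 144, 169 — the squares 9², 10², 11², ….
Track C: 6, 10, 16, 26, 42 — each term equals the sum of the previous two.
Term 22 comes from track A (its 8th entry): -26244.

-26244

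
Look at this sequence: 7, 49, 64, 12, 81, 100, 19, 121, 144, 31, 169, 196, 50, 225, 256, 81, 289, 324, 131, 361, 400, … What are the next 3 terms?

212, 441, 484

Positions follow the repeating pattern ABB; grouping by letter gives 2 tracks.
Track A: 7, 12, 19, 31, 50, 81, 131 — each term equals the sum of the previous two.
Track B: 49, 64, 81, 100, 121, 144, 169, 196, 225, 256, 289, 324, 361, 400 — perfect squares starting at 7².
Position 22 → track A, term 8 = 212.
Position 23 falls in track B as its term 15, giving 441.
Term 24 comes from track B (its 16th entry): 484.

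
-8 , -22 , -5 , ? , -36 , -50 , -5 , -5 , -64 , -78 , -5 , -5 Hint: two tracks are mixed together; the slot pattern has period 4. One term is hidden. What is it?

The slot pattern repeats as AABB (period 4), so there are 2 interleaved tracks.
Stream A is -8, -22, -36, -50, -64, -78, which is subtracting 14 each time.
Stream B is -5, ?, -5, -5, -5, -5, which is constant -5.
The gap is stream B's term 2; the rule gives -5.

-5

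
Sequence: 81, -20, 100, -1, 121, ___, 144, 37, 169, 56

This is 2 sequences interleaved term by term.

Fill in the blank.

18

Positions 1, 3, 5, … form one subsequence and positions 2, 4, 6, … form another.
Track A: 81, 100, 121, 144, 169 — consecutive squares n² from n = 9.
Track B: -20, -1, ?, 37, 56 — linear: a_n = -39 + 19·n.
Filling track B at index 3 by its rule yields 18.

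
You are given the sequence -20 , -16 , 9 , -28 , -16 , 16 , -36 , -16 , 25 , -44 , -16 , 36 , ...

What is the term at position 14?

-16

Taking every 3rd term gives 3 separate tracks.
Subsequence A is -20, -28, -36, -44, which is arithmetic, step −8.
Subsequence B is -16, -16, -16, -16, which is the constant sequence -16.
Subsequence C is 9, 16, 25, 36, which is the squares 3², 4², 5², ….
Term 14 comes from subsequence B (its 5th entry): -16.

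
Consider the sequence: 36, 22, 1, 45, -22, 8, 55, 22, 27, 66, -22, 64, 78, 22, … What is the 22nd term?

120

Read the sequence 3 terms at a time; column i is its own pattern.
Track A: 36, 45, 55, 66, 78 (triangular numbers starting at T_8).
Track B: 22, -22, 22, -22, 22 (oscillating between 22 and -22).
Track C: 1, 8, 27, 64 (the cubes 1³, 2³, 3³, …).
The 22nd slot belongs to track A; its 8th term is 120.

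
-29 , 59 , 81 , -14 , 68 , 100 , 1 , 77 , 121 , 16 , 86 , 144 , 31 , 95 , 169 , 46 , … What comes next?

Split by position mod 3: positions 1, 4, 7, … form one track, and each other residue class forms its own.
Subsequence A = -29, -14, 1, 16, 31, 46: linear: a_n = -44 + 15·n.
Subsequence B = 59, 68, 77, 86, 95: arithmetic, step +9.
Subsequence C = 81, 100, 121, 144, 169: consecutive squares n² from n = 9.
Position 17 → subsequence B, term 6 = 104.

104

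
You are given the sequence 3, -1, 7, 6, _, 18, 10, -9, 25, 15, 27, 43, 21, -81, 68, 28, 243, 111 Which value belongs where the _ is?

3

Read the sequence 3 terms at a time; column i is its own pattern.
Track A: 3, 6, 10, 15, 21, 28 — the triangular numbers T_2, T_3, ….
Track B: -1, ?, -9, 27, -81, 243 — a geometric progression (common ratio -3).
Track C: 7, 18, 25, 43, 68, 111 — each term equals the sum of the previous two.
Track B's pattern makes the blank 3.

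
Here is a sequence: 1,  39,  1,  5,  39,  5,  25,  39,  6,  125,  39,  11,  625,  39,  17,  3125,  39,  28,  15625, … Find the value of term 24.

73

Split by position mod 3 into 3 tracks.
Track A: 1, 5, 25, 125, 625, 3125, 15625 (successive powers of 5).
Track B: 39, 39, 39, 39, 39, 39 (the constant sequence 39).
Track C: 1, 5, 6, 11, 17, 28 (each term equals the sum of the previous two).
Position 24 → track C, term 8 = 73.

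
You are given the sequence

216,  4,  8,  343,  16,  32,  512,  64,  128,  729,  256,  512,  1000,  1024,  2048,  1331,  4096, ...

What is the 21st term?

32768

The slot pattern repeats as ABB (period 3), so there are 2 interleaved tracks.
Track A is 216, 343, 512, 729, 1000, 1331, which is consecutive cubes n³ from n = 6.
Track B is 4, 8, 16, 32, 64, 128, 256, 512, 1024, 2048, 4096, which is powers of 2.
Term 21 comes from track B (its 14th entry): 32768.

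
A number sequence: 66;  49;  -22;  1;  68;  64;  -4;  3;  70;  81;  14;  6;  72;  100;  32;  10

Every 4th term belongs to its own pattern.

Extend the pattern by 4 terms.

74, 121, 50, 15

The terms cycle through 4 interleaved subsequences.
Track A: 66, 68, 70, 72 (arithmetic, step +2).
Track B: 49, 64, 81, 100 (perfect squares starting at 7²).
Track C: -22, -4, 14, 32 (arithmetic with common difference +18).
Track D: 1, 3, 6, 10 (triangular numbers starting at T_1).
Term 17 comes from track A (its 5th entry): 74.
Position 18 → track B, term 5 = 121.
Position 19 falls in track C as its term 5, giving 50.
Position 20 falls in track D as its term 5, giving 15.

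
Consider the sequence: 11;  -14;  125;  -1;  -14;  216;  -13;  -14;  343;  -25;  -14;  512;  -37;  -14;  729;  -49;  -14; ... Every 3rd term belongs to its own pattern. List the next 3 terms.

1000, -61, -14

Read the sequence 3 terms at a time; column i is its own pattern.
Track A: 11, -1, -13, -25, -37, -49 (linear: a_n = 23 − 12·n).
Track B: -14, -14, -14, -14, -14, -14 (always -14).
Track C: 125, 216, 343, 512, 729 (the cubes 5³, 6³, 7³, …).
Position 18 → track C, term 6 = 1000.
The 19th slot belongs to track A; its 7th term is -61.
Position 20 falls in track B as its term 7, giving -14.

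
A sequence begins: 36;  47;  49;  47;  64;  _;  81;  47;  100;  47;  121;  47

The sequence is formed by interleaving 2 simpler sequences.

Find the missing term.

47

Odd-indexed and even-indexed terms follow separate rules.
Stream A: 36, 49, 64, 81, 100, 121 (consecutive squares n² from n = 6).
Stream B: 47, 47, ?, 47, 47, 47 (the constant sequence 47).
The gap is stream B's term 3; the rule gives 47.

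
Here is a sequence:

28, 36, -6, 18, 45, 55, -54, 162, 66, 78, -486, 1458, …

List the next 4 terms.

The slot pattern repeats as AABB (period 4), so there are 2 interleaved tracks.
Stream A = 28, 36, 45, 55, 66, 78: triangular numbers starting at T_7.
Stream B = -6, 18, -54, 162, -486, 1458: geometric, ×-3 each step.
The 13th slot belongs to stream A; its 7th term is 91.
Position 14 → stream A, term 8 = 105.
Term 15 comes from stream B (its 7th entry): -4374.
Position 16 → stream B, term 8 = 13122.

91, 105, -4374, 13122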